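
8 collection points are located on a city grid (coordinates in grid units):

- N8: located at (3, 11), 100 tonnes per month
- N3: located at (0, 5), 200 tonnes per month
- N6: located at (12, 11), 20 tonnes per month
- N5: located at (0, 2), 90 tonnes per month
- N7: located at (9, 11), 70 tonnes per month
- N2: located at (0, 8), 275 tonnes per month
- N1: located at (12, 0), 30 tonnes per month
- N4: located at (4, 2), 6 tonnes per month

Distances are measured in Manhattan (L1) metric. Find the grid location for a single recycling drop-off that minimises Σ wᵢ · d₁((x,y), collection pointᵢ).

(0, 8)

Manhattan distance separates: Σwᵢ(|x−xᵢ|+|y−yᵢ|) = Σwᵢ|x−xᵢ| + Σwᵢ|y−yᵢ|, so x and y are optimised independently as 1-D weighted medians.
Total weight W = 791; half = 395.5.
x-coordinate, sorted with cumulative weight:
  x=0 (N3, w=200) cum 200
  x=0 (N5, w=90) cum 290
  x=0 (N2, w=275) cum 565  ← median
  x=3 (N8, w=100) cum 665
  x=4 (N4, w=6) cum 671
  x=9 (N7, w=70) cum 741
  x=12 (N6, w=20) cum 761
  x=12 (N1, w=30) cum 791
⇒ x* = 0
y-coordinate, sorted with cumulative weight:
  y=0 (N1, w=30) cum 30
  y=2 (N5, w=90) cum 120
  y=2 (N4, w=6) cum 126
  y=5 (N3, w=200) cum 326
  y=8 (N2, w=275) cum 601  ← median
  y=11 (N8, w=100) cum 701
  y=11 (N6, w=20) cum 721
  y=11 (N7, w=70) cum 791
⇒ y* = 8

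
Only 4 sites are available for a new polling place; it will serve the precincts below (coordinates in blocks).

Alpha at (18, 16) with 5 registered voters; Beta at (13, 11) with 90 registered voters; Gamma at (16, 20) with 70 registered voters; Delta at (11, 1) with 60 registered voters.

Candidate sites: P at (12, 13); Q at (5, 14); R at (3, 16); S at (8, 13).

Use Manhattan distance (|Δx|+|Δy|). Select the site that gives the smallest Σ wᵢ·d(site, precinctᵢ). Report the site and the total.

P, total 1865 blocks

Total weighted distance at each candidate:
  P (12, 13): total = 1865
  Q (5, 14): total = 3395
  R (3, 16): total = 3995
  S (8, 13): total = 2645
Minimum is at P with total 1865 blocks.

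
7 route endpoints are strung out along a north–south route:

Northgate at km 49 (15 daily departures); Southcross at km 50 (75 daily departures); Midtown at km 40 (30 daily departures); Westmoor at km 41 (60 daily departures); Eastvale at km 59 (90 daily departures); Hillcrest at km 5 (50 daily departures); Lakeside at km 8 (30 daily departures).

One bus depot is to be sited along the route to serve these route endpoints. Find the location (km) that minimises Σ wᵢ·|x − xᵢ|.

x = 49

For a sum of weighted absolute distances on a line, the optimum is the weighted median (not the mean). Total weight W = 350; half-weight = 175.
Sort by position and accumulate weight:
  km 5 (Hillcrest, w=50) → cum 50
  km 8 (Lakeside, w=30) → cum 80
  km 40 (Midtown, w=30) → cum 110
  km 41 (Westmoor, w=60) → cum 170
  km 49 (Northgate, w=15) → cum 185  ≥ 175 → median here
  km 50 (Southcross, w=75) → cum 260
  km 59 (Eastvale, w=90) → cum 350
Optimal location: km 49.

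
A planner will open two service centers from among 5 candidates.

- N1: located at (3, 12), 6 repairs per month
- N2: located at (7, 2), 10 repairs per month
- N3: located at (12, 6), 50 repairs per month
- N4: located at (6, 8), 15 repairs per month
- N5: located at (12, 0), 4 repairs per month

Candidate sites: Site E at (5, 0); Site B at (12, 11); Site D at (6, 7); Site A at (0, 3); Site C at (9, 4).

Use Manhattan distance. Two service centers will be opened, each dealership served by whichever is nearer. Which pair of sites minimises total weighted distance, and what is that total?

Evaluate every pair (each demand assigned to the nearer of the two):
  {Site D, Site C}: total = 381
  {Site B, Site D}: total = 417
  {Site E, Site D}: total = 481
  {Site B, Site C}: total = 483
  {Site A, Site C}: total = 495
  {Site E, Site C}: total = 507
  {Site E, Site B}: total = 513
  {Site D, Site A}: total = 525
  {Site B, Site A}: total = 569
  {Site E, Site A}: total = 925
Best pair: {Site D, Site C} with total 381.

{Site D, Site C}, total 381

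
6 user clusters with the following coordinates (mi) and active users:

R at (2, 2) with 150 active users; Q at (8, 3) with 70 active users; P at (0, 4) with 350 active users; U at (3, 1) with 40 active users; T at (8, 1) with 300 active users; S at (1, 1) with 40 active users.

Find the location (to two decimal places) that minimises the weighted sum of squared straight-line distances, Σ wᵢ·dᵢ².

The minimiser of Σwᵢ‖p−pᵢ‖² is the weighted centroid p* = (Σwᵢpᵢ)/(Σwᵢ).
Σwᵢ = 950.
Σwᵢxᵢ = 150·2 + 70·8 + 350·0 + 40·3 + 300·8 + 40·1 = 3420.
Σwᵢyᵢ = 150·2 + 70·3 + 350·4 + 40·1 + 300·1 + 40·1 = 2290.
x* = 3420/950 = 3.60, y* = 2290/950 = 2.41.

(3.60, 2.41)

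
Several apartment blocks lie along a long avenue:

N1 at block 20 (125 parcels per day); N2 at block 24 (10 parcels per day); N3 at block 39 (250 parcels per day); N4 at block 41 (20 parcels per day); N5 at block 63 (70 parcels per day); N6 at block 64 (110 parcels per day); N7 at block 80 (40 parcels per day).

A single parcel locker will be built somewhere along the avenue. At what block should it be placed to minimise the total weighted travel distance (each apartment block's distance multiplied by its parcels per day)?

x = 39

For a sum of weighted absolute distances on a line, the optimum is the weighted median (not the mean). Total weight W = 625; half-weight = 312.5.
Sort by position and accumulate weight:
  block 20 (N1, w=125) → cum 125
  block 24 (N2, w=10) → cum 135
  block 39 (N3, w=250) → cum 385  ≥ 312.5 → median here
  block 41 (N4, w=20) → cum 405
  block 63 (N5, w=70) → cum 475
  block 64 (N6, w=110) → cum 585
  block 80 (N7, w=40) → cum 625
Optimal location: block 39.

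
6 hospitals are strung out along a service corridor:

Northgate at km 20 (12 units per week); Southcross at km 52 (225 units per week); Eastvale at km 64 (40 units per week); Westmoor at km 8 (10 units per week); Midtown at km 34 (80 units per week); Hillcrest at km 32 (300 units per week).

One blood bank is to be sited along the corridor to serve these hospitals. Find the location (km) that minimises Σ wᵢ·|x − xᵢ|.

For a sum of weighted absolute distances on a line, the optimum is the weighted median (not the mean). Total weight W = 667; half-weight = 333.5.
Sort by position and accumulate weight:
  km 8 (Westmoor, w=10) → cum 10
  km 20 (Northgate, w=12) → cum 22
  km 32 (Hillcrest, w=300) → cum 322
  km 34 (Midtown, w=80) → cum 402  ≥ 333.5 → median here
  km 52 (Southcross, w=225) → cum 627
  km 64 (Eastvale, w=40) → cum 667
Optimal location: km 34.

x = 34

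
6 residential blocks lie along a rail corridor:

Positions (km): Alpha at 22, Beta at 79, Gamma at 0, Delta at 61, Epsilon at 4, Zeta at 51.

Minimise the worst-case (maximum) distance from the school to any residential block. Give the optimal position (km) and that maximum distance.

The 1-center on a line is the midpoint of the two extreme points: leftmost at 0, rightmost at 79.
Optimal location = (0 + 79)/2 = 39.5; maximum distance = (79 − 0)/2 = 39.5.

location 39.5, max distance 39.5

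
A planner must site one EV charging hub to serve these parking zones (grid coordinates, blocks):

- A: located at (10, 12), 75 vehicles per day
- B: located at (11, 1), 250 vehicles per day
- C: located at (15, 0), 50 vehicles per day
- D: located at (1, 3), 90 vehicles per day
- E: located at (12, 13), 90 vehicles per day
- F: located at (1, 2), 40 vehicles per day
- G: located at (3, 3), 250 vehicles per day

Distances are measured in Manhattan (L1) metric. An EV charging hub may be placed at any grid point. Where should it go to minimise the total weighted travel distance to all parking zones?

Manhattan distance separates: Σwᵢ(|x−xᵢ|+|y−yᵢ|) = Σwᵢ|x−xᵢ| + Σwᵢ|y−yᵢ|, so x and y are optimised independently as 1-D weighted medians.
Total weight W = 845; half = 422.5.
x-coordinate, sorted with cumulative weight:
  x=1 (D, w=90) cum 90
  x=1 (F, w=40) cum 130
  x=3 (G, w=250) cum 380
  x=10 (A, w=75) cum 455  ← median
  x=11 (B, w=250) cum 705
  x=12 (E, w=90) cum 795
  x=15 (C, w=50) cum 845
⇒ x* = 10
y-coordinate, sorted with cumulative weight:
  y=0 (C, w=50) cum 50
  y=1 (B, w=250) cum 300
  y=2 (F, w=40) cum 340
  y=3 (D, w=90) cum 430  ← median
  y=3 (G, w=250) cum 680
  y=12 (A, w=75) cum 755
  y=13 (E, w=90) cum 845
⇒ y* = 3

(10, 3)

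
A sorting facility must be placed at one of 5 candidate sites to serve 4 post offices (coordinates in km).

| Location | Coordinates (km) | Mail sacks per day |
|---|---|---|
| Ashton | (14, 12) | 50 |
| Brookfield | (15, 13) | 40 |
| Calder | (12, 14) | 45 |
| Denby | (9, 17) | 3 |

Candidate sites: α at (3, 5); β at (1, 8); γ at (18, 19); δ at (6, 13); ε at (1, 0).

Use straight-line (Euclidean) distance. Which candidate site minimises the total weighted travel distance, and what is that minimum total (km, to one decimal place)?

γ, total 1050.6 km

Total weighted distance at each candidate:
  α (3, 5): total = 1841.8
  β (1, 8): total = 1874.7
  γ (18, 19): total = 1050.6
  δ (6, 13): total = 1051.8
  ε (1, 0): total = 2506.4
Minimum is at γ with total 1050.6 km.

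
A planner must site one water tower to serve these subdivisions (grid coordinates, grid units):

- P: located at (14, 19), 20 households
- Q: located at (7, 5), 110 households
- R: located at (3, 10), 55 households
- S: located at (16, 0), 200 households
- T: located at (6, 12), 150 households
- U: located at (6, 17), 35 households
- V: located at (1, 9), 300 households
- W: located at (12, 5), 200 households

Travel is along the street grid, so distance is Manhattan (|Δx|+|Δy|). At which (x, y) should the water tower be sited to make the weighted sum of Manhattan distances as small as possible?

(6, 9)

Manhattan distance separates: Σwᵢ(|x−xᵢ|+|y−yᵢ|) = Σwᵢ|x−xᵢ| + Σwᵢ|y−yᵢ|, so x and y are optimised independently as 1-D weighted medians.
Total weight W = 1070; half = 535.
x-coordinate, sorted with cumulative weight:
  x=1 (V, w=300) cum 300
  x=3 (R, w=55) cum 355
  x=6 (T, w=150) cum 505
  x=6 (U, w=35) cum 540  ← median
  x=7 (Q, w=110) cum 650
  x=12 (W, w=200) cum 850
  x=14 (P, w=20) cum 870
  x=16 (S, w=200) cum 1070
⇒ x* = 6
y-coordinate, sorted with cumulative weight:
  y=0 (S, w=200) cum 200
  y=5 (Q, w=110) cum 310
  y=5 (W, w=200) cum 510
  y=9 (V, w=300) cum 810  ← median
  y=10 (R, w=55) cum 865
  y=12 (T, w=150) cum 1015
  y=17 (U, w=35) cum 1050
  y=19 (P, w=20) cum 1070
⇒ y* = 9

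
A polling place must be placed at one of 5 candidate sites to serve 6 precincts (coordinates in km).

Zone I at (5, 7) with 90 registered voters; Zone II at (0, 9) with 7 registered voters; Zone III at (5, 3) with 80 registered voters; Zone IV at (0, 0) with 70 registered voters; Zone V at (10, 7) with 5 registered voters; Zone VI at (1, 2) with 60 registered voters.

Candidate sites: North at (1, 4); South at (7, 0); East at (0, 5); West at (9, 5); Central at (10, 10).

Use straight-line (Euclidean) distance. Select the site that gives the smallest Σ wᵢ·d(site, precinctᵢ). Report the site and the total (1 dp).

North, total 1271.6 km

Total weighted distance at each candidate:
  North (1, 4): total = 1271.6
  South (7, 0): total = 1931.0
  East (0, 5): total = 1534.2
  West (9, 5): total = 2073.7
  Central (10, 10): total = 3010.8
Minimum is at North with total 1271.6 km.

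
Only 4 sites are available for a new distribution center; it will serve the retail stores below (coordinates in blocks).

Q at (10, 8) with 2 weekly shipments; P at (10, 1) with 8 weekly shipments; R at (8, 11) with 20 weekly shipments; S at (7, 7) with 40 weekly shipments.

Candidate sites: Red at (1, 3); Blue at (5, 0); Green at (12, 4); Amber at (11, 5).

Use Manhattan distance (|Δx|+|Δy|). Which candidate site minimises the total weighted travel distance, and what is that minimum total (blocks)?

Amber, total 468 blocks

Total weighted distance at each candidate:
  Red (1, 3): total = 816
  Blue (5, 0): total = 714
  Green (12, 4): total = 592
  Amber (11, 5): total = 468
Minimum is at Amber with total 468 blocks.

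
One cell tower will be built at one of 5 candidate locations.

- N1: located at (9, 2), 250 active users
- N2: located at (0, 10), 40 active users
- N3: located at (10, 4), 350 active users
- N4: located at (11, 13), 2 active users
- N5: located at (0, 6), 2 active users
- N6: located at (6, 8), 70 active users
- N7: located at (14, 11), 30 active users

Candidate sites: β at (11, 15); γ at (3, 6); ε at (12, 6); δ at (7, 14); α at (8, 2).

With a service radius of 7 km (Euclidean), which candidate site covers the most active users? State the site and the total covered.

ε, covering 700

Coverage radius r = 7 km; a point is covered iff (Δx)²+(Δy)² ≤ 7² = 49.
  β (11, 15): covers {N4, N7} → 32
  γ (3, 6): covers {N2, N5, N6} → 112
  ε (12, 6): covers {N1, N3, N6, N7} → 700
  δ (7, 14): covers {N4, N6} → 72
  α (8, 2): covers {N1, N3, N6} → 670
Maximum coverage at ε: 700 active users.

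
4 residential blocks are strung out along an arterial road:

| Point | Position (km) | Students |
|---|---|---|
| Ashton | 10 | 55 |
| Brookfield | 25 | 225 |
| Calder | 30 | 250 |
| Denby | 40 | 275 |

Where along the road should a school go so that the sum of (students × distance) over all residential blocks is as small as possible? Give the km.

For a sum of weighted absolute distances on a line, the optimum is the weighted median (not the mean). Total weight W = 805; half-weight = 402.5.
Sort by position and accumulate weight:
  km 10 (Ashton, w=55) → cum 55
  km 25 (Brookfield, w=225) → cum 280
  km 30 (Calder, w=250) → cum 530  ≥ 402.5 → median here
  km 40 (Denby, w=275) → cum 805
Optimal location: km 30.

x = 30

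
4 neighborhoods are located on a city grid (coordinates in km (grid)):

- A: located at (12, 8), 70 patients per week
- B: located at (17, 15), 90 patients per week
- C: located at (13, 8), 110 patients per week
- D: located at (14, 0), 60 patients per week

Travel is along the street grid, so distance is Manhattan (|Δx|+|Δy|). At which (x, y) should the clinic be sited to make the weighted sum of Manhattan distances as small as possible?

Manhattan distance separates: Σwᵢ(|x−xᵢ|+|y−yᵢ|) = Σwᵢ|x−xᵢ| + Σwᵢ|y−yᵢ|, so x and y are optimised independently as 1-D weighted medians.
Total weight W = 330; half = 165.
x-coordinate, sorted with cumulative weight:
  x=12 (A, w=70) cum 70
  x=13 (C, w=110) cum 180  ← median
  x=14 (D, w=60) cum 240
  x=17 (B, w=90) cum 330
⇒ x* = 13
y-coordinate, sorted with cumulative weight:
  y=0 (D, w=60) cum 60
  y=8 (A, w=70) cum 130
  y=8 (C, w=110) cum 240  ← median
  y=15 (B, w=90) cum 330
⇒ y* = 8

(13, 8)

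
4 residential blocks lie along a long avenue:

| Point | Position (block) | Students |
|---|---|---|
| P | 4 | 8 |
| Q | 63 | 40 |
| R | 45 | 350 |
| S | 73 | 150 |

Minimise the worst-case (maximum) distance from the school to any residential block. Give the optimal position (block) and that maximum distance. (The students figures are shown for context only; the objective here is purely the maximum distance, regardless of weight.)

The 1-center on a line is the midpoint of the two extreme points: leftmost at 4, rightmost at 73.
Optimal location = (4 + 73)/2 = 38.5; maximum distance = (73 − 4)/2 = 34.5.

location 38.5, max distance 34.5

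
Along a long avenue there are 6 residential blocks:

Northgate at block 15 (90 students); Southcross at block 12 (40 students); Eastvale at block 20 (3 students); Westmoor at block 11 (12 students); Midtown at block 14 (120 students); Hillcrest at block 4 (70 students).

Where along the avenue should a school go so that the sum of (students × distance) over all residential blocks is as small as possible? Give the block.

x = 14

For a sum of weighted absolute distances on a line, the optimum is the weighted median (not the mean). Total weight W = 335; half-weight = 167.5.
Sort by position and accumulate weight:
  block 4 (Hillcrest, w=70) → cum 70
  block 11 (Westmoor, w=12) → cum 82
  block 12 (Southcross, w=40) → cum 122
  block 14 (Midtown, w=120) → cum 242  ≥ 167.5 → median here
  block 15 (Northgate, w=90) → cum 332
  block 20 (Eastvale, w=3) → cum 335
Optimal location: block 14.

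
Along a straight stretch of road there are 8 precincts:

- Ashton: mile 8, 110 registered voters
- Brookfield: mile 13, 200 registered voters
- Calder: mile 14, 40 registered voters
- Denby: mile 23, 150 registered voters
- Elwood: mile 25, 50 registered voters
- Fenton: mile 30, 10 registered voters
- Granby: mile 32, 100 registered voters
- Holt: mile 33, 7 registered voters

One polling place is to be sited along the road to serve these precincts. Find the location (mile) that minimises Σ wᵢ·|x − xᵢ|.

For a sum of weighted absolute distances on a line, the optimum is the weighted median (not the mean). Total weight W = 667; half-weight = 333.5.
Sort by position and accumulate weight:
  mile 8 (Ashton, w=110) → cum 110
  mile 13 (Brookfield, w=200) → cum 310
  mile 14 (Calder, w=40) → cum 350  ≥ 333.5 → median here
  mile 23 (Denby, w=150) → cum 500
  mile 25 (Elwood, w=50) → cum 550
  mile 30 (Fenton, w=10) → cum 560
  mile 32 (Granby, w=100) → cum 660
  mile 33 (Holt, w=7) → cum 667
Optimal location: mile 14.

x = 14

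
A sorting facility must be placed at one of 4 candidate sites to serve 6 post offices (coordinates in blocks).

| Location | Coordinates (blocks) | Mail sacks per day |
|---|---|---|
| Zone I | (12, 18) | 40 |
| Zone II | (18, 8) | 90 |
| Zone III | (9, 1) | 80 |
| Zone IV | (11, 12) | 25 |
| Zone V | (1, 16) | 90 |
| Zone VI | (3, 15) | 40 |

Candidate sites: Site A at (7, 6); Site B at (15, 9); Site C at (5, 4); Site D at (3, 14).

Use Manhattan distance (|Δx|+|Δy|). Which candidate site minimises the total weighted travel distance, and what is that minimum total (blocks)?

Site D, total 4580 blocks

Total weighted distance at each candidate:
  Site A (7, 6): total = 4620
  Site B (15, 9): total = 4745
  Site C (5, 4): total = 5240
  Site D (3, 14): total = 4580
Minimum is at Site D with total 4580 blocks.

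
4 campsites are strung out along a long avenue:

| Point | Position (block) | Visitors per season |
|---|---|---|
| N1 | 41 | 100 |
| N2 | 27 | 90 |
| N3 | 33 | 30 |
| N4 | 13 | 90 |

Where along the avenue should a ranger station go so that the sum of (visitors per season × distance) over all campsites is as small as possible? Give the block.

For a sum of weighted absolute distances on a line, the optimum is the weighted median (not the mean). Total weight W = 310; half-weight = 155.
Sort by position and accumulate weight:
  block 13 (N4, w=90) → cum 90
  block 27 (N2, w=90) → cum 180  ≥ 155 → median here
  block 33 (N3, w=30) → cum 210
  block 41 (N1, w=100) → cum 310
Optimal location: block 27.

x = 27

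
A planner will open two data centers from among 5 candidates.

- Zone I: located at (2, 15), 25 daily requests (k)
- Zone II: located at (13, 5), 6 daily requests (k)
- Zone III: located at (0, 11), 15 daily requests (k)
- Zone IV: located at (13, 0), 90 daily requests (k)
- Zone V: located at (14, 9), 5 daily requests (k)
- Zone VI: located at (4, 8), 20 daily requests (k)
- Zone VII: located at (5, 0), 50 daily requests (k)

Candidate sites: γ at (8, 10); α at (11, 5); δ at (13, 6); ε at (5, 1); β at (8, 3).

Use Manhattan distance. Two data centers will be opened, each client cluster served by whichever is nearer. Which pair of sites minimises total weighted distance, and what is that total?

{δ, ε}, total 1426

Evaluate every pair (each demand assigned to the nearer of the two):
  {δ, ε}: total = 1426
  {γ, ε}: total = 1485
  {α, ε}: total = 1537
  {γ, β}: total = 1627
  {ε, β}: total = 1682
  {δ, β}: total = 1736
  {γ, δ}: total = 1746
  {γ, α}: total = 1757
  {α, β}: total = 1847
  {α, δ}: total = 2046
Best pair: {δ, ε} with total 1426.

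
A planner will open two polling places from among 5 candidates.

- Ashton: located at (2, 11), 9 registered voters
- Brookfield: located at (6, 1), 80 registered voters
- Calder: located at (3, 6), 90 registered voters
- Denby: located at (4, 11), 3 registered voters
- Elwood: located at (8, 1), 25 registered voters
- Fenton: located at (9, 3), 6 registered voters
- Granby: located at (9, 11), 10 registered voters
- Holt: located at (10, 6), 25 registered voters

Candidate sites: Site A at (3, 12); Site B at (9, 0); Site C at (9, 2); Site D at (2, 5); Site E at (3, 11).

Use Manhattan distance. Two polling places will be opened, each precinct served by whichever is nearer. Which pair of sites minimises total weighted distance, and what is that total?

Evaluate every pair (each demand assigned to the nearer of the two):
  {Site C, Site D}: total = 849
  {Site B, Site D}: total = 931
  {Site C, Site E}: total = 1023
  {Site B, Site E}: total = 1085
  {Site A, Site C}: total = 1135
  {Site A, Site B}: total = 1197
  {Site D, Site E}: total = 1421
  {Site A, Site D}: total = 1443
  {Site B, Site C}: total = 1677
  {Site A, Site E}: total = 2321
Best pair: {Site C, Site D} with total 849.

{Site C, Site D}, total 849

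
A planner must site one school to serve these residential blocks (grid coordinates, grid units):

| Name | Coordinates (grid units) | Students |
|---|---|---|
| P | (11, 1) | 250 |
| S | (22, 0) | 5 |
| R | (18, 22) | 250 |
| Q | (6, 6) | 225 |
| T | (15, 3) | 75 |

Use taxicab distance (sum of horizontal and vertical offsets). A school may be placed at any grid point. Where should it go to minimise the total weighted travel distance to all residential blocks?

Manhattan distance separates: Σwᵢ(|x−xᵢ|+|y−yᵢ|) = Σwᵢ|x−xᵢ| + Σwᵢ|y−yᵢ|, so x and y are optimised independently as 1-D weighted medians.
Total weight W = 805; half = 402.5.
x-coordinate, sorted with cumulative weight:
  x=6 (Q, w=225) cum 225
  x=11 (P, w=250) cum 475  ← median
  x=15 (T, w=75) cum 550
  x=18 (R, w=250) cum 800
  x=22 (S, w=5) cum 805
⇒ x* = 11
y-coordinate, sorted with cumulative weight:
  y=0 (S, w=5) cum 5
  y=1 (P, w=250) cum 255
  y=3 (T, w=75) cum 330
  y=6 (Q, w=225) cum 555  ← median
  y=22 (R, w=250) cum 805
⇒ y* = 6

(11, 6)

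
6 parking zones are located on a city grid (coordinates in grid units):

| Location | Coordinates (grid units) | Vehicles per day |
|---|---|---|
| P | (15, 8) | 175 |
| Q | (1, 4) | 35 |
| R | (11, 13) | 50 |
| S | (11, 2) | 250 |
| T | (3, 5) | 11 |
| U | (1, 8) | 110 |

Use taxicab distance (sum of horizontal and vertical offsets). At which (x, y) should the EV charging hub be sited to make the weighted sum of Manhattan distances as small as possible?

Manhattan distance separates: Σwᵢ(|x−xᵢ|+|y−yᵢ|) = Σwᵢ|x−xᵢ| + Σwᵢ|y−yᵢ|, so x and y are optimised independently as 1-D weighted medians.
Total weight W = 631; half = 315.5.
x-coordinate, sorted with cumulative weight:
  x=1 (Q, w=35) cum 35
  x=1 (U, w=110) cum 145
  x=3 (T, w=11) cum 156
  x=11 (R, w=50) cum 206
  x=11 (S, w=250) cum 456  ← median
  x=15 (P, w=175) cum 631
⇒ x* = 11
y-coordinate, sorted with cumulative weight:
  y=2 (S, w=250) cum 250
  y=4 (Q, w=35) cum 285
  y=5 (T, w=11) cum 296
  y=8 (P, w=175) cum 471  ← median
  y=8 (U, w=110) cum 581
  y=13 (R, w=50) cum 631
⇒ y* = 8

(11, 8)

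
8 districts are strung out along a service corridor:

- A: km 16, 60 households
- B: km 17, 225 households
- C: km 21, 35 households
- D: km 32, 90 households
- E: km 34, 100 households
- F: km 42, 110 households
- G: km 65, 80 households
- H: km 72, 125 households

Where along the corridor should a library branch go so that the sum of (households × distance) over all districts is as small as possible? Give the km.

For a sum of weighted absolute distances on a line, the optimum is the weighted median (not the mean). Total weight W = 825; half-weight = 412.5.
Sort by position and accumulate weight:
  km 16 (A, w=60) → cum 60
  km 17 (B, w=225) → cum 285
  km 21 (C, w=35) → cum 320
  km 32 (D, w=90) → cum 410
  km 34 (E, w=100) → cum 510  ≥ 412.5 → median here
  km 42 (F, w=110) → cum 620
  km 65 (G, w=80) → cum 700
  km 72 (H, w=125) → cum 825
Optimal location: km 34.

x = 34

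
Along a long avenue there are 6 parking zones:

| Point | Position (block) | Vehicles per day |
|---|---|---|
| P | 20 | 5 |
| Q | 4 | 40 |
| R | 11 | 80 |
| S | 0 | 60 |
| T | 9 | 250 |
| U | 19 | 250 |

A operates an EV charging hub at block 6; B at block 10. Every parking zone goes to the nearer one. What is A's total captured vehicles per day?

100

The indifferent point is the midpoint (6+10)/2 = 8; parking zones left of it (closer to A at 6) go to A, those right go to B.
  S at 0 (w=60) → A
  Q at 4 (w=40) → A
  T at 9 (w=250) → B
  R at 11 (w=80) → B
  U at 19 (w=250) → B
  P at 20 (w=5) → B
A captures 100; B captures 585.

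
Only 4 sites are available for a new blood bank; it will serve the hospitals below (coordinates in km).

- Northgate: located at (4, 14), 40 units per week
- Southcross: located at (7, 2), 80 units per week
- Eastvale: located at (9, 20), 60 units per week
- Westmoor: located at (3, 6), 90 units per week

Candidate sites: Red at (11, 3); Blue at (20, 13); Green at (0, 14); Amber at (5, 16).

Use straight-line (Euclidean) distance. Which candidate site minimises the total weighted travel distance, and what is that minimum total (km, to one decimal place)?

Total weighted distance at each candidate:
  Red (11, 3): total = 2647.4
  Blue (20, 13): total = 4440.5
  Green (0, 14): total = 2689.4
  Amber (5, 16): total = 2478.0
Minimum is at Amber with total 2478.0 km.

Amber, total 2478.0 km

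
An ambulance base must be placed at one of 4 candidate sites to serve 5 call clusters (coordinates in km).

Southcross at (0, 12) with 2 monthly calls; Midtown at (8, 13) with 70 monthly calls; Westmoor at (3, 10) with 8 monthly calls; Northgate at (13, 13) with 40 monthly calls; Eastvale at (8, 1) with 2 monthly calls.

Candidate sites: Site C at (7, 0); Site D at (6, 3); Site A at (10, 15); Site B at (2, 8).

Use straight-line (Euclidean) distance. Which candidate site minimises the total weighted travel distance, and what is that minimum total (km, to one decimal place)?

Total weighted distance at each candidate:
  Site C (7, 0): total = 1602.2
  Site D (6, 3): total = 1290.3
  Site A (10, 15): total = 460.2
  Site B (2, 8): total = 1075.3
Minimum is at Site A with total 460.2 km.

Site A, total 460.2 km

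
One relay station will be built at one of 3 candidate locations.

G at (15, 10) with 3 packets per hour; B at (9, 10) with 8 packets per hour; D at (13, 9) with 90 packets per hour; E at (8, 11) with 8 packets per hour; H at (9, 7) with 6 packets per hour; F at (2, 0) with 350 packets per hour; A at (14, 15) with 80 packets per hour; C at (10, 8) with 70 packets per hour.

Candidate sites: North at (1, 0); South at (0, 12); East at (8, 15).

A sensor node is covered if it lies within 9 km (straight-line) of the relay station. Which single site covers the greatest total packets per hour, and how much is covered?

Coverage radius r = 9 km; a point is covered iff (Δx)²+(Δy)² ≤ 9² = 81.
  North (1, 0): covers {F} → 350
  South (0, 12): covers {E} → 8
  East (8, 15): covers {G, B, D, E, H, A, C} → 265
Maximum coverage at North: 350 packets per hour.

North, covering 350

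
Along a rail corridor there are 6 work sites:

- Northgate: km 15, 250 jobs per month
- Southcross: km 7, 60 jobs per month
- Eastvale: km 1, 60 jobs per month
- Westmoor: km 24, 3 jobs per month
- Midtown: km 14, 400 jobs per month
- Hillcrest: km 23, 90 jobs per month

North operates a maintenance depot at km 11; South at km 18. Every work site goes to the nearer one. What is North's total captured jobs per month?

The indifferent point is the midpoint (11+18)/2 = 14.5; work sites left of it (closer to North at 11) go to North, those right go to South.
  Eastvale at 1 (w=60) → North
  Southcross at 7 (w=60) → North
  Midtown at 14 (w=400) → North
  Northgate at 15 (w=250) → South
  Hillcrest at 23 (w=90) → South
  Westmoor at 24 (w=3) → South
North captures 520; South captures 343.

520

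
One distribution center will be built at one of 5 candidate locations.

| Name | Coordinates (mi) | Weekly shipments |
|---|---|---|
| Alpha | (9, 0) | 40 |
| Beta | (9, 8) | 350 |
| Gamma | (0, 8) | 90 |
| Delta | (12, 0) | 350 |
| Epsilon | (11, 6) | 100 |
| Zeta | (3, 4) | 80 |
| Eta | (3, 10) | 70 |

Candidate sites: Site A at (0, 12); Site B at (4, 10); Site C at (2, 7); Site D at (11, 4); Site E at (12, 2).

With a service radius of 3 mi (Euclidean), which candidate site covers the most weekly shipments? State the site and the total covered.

Site E, covering 350

Coverage radius r = 3 mi; a point is covered iff (Δx)²+(Δy)² ≤ 3² = 9.
  Site A (0, 12): covers {none} → 0
  Site B (4, 10): covers {Eta} → 70
  Site C (2, 7): covers {Gamma} → 90
  Site D (11, 4): covers {Epsilon} → 100
  Site E (12, 2): covers {Delta} → 350
Maximum coverage at Site E: 350 weekly shipments.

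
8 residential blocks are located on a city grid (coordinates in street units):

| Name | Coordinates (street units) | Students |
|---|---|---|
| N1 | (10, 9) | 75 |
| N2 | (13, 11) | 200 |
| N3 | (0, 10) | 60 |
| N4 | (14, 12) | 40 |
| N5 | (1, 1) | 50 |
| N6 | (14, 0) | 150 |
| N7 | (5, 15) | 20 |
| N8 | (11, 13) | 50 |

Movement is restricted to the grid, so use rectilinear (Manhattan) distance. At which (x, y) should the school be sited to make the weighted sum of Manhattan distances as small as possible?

(13, 10)

Manhattan distance separates: Σwᵢ(|x−xᵢ|+|y−yᵢ|) = Σwᵢ|x−xᵢ| + Σwᵢ|y−yᵢ|, so x and y are optimised independently as 1-D weighted medians.
Total weight W = 645; half = 322.5.
x-coordinate, sorted with cumulative weight:
  x=0 (N3, w=60) cum 60
  x=1 (N5, w=50) cum 110
  x=5 (N7, w=20) cum 130
  x=10 (N1, w=75) cum 205
  x=11 (N8, w=50) cum 255
  x=13 (N2, w=200) cum 455  ← median
  x=14 (N4, w=40) cum 495
  x=14 (N6, w=150) cum 645
⇒ x* = 13
y-coordinate, sorted with cumulative weight:
  y=0 (N6, w=150) cum 150
  y=1 (N5, w=50) cum 200
  y=9 (N1, w=75) cum 275
  y=10 (N3, w=60) cum 335  ← median
  y=11 (N2, w=200) cum 535
  y=12 (N4, w=40) cum 575
  y=13 (N8, w=50) cum 625
  y=15 (N7, w=20) cum 645
⇒ y* = 10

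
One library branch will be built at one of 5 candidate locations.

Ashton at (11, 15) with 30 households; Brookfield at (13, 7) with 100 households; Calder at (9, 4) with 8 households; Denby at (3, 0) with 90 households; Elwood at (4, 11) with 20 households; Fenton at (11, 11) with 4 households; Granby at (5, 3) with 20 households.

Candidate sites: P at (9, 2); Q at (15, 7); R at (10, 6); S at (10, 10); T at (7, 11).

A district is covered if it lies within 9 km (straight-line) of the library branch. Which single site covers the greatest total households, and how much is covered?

P, covering 218

Coverage radius r = 9 km; a point is covered iff (Δx)²+(Δy)² ≤ 9² = 81.
  P (9, 2): covers {Brookfield, Calder, Denby, Granby} → 218
  Q (15, 7): covers {Ashton, Brookfield, Calder, Fenton} → 142
  R (10, 6): covers {Brookfield, Calder, Elwood, Fenton, Granby} → 152
  S (10, 10): covers {Ashton, Brookfield, Calder, Elwood, Fenton, Granby} → 182
  T (7, 11): covers {Ashton, Brookfield, Calder, Elwood, Fenton, Granby} → 182
Maximum coverage at P: 218 households.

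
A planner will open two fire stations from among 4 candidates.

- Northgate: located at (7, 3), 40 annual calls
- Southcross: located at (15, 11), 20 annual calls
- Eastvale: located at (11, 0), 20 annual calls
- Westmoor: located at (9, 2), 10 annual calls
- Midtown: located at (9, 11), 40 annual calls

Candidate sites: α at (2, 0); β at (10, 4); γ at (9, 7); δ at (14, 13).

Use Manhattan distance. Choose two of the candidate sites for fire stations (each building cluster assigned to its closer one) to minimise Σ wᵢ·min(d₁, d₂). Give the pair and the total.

{β, δ}, total 630

Evaluate every pair (each demand assigned to the nearer of the two):
  {β, δ}: total = 630
  {β, γ}: total = 650
  {γ, δ}: total = 690
  {α, γ}: total = 830
  {α, β}: total = 850
  {α, δ}: total = 930
Best pair: {β, δ} with total 630.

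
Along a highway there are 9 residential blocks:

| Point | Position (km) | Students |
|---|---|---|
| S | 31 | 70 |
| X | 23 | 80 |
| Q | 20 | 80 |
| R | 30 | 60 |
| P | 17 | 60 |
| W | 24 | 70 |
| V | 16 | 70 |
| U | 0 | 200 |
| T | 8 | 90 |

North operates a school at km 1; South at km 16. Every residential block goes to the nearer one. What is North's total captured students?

The indifferent point is the midpoint (1+16)/2 = 8.5; residential blocks left of it (closer to North at 1) go to North, those right go to South.
  U at 0 (w=200) → North
  T at 8 (w=90) → North
  V at 16 (w=70) → South
  P at 17 (w=60) → South
  Q at 20 (w=80) → South
  X at 23 (w=80) → South
  W at 24 (w=70) → South
  R at 30 (w=60) → South
  S at 31 (w=70) → South
North captures 290; South captures 490.

290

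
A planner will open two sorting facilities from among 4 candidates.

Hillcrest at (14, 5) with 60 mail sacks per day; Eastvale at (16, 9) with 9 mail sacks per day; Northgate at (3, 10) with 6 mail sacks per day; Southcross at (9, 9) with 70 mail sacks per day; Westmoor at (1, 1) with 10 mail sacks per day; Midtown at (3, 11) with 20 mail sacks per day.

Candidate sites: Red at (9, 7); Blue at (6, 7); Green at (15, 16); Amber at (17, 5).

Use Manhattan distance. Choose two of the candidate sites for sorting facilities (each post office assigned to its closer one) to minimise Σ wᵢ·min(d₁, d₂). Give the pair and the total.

Evaluate every pair (each demand assigned to the nearer of the two):
  {Red, Amber}: total = 759
  {Blue, Amber}: total = 861
  {Red, Blue}: total = 927
  {Red, Green}: total = 1026
  {Blue, Green}: total = 1308
  {Green, Amber}: total = 1713
Best pair: {Red, Amber} with total 759.

{Red, Amber}, total 759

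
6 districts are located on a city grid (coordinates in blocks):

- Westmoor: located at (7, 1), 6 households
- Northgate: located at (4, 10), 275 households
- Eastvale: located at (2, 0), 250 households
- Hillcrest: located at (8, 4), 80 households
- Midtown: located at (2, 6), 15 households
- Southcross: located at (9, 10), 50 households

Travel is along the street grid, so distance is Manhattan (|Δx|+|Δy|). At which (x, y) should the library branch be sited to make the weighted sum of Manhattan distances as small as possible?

Manhattan distance separates: Σwᵢ(|x−xᵢ|+|y−yᵢ|) = Σwᵢ|x−xᵢ| + Σwᵢ|y−yᵢ|, so x and y are optimised independently as 1-D weighted medians.
Total weight W = 676; half = 338.
x-coordinate, sorted with cumulative weight:
  x=2 (Eastvale, w=250) cum 250
  x=2 (Midtown, w=15) cum 265
  x=4 (Northgate, w=275) cum 540  ← median
  x=7 (Westmoor, w=6) cum 546
  x=8 (Hillcrest, w=80) cum 626
  x=9 (Southcross, w=50) cum 676
⇒ x* = 4
y-coordinate, sorted with cumulative weight:
  y=0 (Eastvale, w=250) cum 250
  y=1 (Westmoor, w=6) cum 256
  y=4 (Hillcrest, w=80) cum 336
  y=6 (Midtown, w=15) cum 351  ← median
  y=10 (Northgate, w=275) cum 626
  y=10 (Southcross, w=50) cum 676
⇒ y* = 6

(4, 6)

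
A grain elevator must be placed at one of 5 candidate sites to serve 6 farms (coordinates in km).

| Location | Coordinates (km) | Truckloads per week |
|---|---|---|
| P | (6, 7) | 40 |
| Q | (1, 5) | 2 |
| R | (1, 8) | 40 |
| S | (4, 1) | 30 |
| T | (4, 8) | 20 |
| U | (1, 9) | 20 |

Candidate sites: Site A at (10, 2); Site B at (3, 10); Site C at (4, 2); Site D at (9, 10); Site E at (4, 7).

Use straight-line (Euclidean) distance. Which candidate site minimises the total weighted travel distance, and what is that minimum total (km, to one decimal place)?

Site E, total 485.8 km

Total weighted distance at each candidate:
  Site A (10, 2): total = 1288.0
  Site B (3, 10): total = 654.7
  Site C (4, 2): total = 794.5
  Site D (9, 10): total = 1096.2
  Site E (4, 7): total = 485.8
Minimum is at Site E with total 485.8 km.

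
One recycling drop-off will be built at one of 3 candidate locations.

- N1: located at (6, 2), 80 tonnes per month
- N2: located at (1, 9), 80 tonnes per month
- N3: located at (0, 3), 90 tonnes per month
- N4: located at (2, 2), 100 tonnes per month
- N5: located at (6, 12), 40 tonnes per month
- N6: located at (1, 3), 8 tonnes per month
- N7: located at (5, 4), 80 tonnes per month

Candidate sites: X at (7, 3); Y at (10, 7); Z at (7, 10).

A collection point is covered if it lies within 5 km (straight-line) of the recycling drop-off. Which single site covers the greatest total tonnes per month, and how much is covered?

Coverage radius r = 5 km; a point is covered iff (Δx)²+(Δy)² ≤ 5² = 25.
  X (7, 3): covers {N1, N7} → 160
  Y (10, 7): covers {none} → 0
  Z (7, 10): covers {N5} → 40
Maximum coverage at X: 160 tonnes per month.

X, covering 160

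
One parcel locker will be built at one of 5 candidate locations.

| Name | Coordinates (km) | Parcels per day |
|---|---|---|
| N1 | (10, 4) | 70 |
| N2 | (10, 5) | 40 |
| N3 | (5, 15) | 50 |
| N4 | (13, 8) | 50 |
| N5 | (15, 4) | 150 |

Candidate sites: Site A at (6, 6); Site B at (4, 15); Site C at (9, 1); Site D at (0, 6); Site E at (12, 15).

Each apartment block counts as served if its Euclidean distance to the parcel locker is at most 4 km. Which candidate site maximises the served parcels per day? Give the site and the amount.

Site C, covering 70

Coverage radius r = 4 km; a point is covered iff (Δx)²+(Δy)² ≤ 4² = 16.
  Site A (6, 6): covers {none} → 0
  Site B (4, 15): covers {N3} → 50
  Site C (9, 1): covers {N1} → 70
  Site D (0, 6): covers {none} → 0
  Site E (12, 15): covers {none} → 0
Maximum coverage at Site C: 70 parcels per day.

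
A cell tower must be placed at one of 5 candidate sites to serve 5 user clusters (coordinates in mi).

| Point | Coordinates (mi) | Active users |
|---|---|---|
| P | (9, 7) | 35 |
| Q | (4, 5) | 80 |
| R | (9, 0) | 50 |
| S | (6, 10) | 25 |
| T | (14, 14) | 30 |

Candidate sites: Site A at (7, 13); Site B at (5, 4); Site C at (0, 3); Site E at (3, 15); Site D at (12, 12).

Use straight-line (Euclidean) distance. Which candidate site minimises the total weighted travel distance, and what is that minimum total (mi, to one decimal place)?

Total weighted distance at each candidate:
  Site A (7, 13): total = 1853.7
  Site B (5, 4): total = 1126.7
  Site C (0, 3): total = 1941.4
  Site E (3, 15): total = 2438.9
  Site D (12, 12): total = 1915.9
Minimum is at Site B with total 1126.7 mi.

Site B, total 1126.7 mi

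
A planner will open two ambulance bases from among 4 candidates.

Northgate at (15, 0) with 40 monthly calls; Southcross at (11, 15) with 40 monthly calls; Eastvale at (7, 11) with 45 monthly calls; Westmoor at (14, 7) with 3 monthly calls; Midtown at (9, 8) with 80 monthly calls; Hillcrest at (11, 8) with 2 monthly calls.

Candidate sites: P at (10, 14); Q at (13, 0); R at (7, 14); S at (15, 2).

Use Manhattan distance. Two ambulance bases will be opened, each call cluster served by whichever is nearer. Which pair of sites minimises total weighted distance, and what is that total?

Evaluate every pair (each demand assigned to the nearer of the two):
  {P, S}: total = 1022
  {P, Q}: total = 1028
  {R, S}: total = 1093
  {Q, R}: total = 1099
  {P, R}: total = 1582
  {Q, S}: total = 2523
Best pair: {P, S} with total 1022.

{P, S}, total 1022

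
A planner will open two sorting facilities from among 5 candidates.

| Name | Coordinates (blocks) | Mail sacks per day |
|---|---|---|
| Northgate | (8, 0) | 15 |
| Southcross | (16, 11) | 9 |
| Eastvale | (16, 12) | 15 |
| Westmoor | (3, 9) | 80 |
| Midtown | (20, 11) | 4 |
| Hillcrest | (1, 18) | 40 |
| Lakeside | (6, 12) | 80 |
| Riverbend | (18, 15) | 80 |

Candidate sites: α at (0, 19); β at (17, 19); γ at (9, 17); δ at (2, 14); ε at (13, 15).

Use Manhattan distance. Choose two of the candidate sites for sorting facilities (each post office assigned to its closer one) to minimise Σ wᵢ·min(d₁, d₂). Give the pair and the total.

Evaluate every pair (each demand assigned to the nearer of the two):
  {δ, ε}: total = 2057
  {β, δ}: total = 2105
  {γ, δ}: total = 2675
  {α, ε}: total = 2817
  {γ, ε}: total = 2987
  {β, γ}: total = 3035
  {α, δ}: total = 3177
  {α, β}: total = 3210
  {α, γ}: total = 3275
  {β, ε}: total = 3577
Best pair: {δ, ε} with total 2057.

{δ, ε}, total 2057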